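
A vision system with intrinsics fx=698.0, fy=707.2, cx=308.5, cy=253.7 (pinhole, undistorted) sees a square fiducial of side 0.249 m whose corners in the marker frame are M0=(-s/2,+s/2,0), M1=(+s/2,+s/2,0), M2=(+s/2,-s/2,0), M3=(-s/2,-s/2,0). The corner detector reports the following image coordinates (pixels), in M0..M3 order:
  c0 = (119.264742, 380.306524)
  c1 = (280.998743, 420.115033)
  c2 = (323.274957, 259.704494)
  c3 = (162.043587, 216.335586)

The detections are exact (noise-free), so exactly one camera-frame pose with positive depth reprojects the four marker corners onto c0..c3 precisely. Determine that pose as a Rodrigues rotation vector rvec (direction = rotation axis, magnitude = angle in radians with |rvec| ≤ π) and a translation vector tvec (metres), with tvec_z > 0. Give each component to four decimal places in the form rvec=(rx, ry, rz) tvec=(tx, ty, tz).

Intrinsics K: fx=698.0, fy=707.2, cx=308.5, cy=253.7
Marker side s = 0.249 m; corners in marker frame (Z=0):
  M0 = (-0.1245, +0.1245, 0)
  M1 = (+0.1245, +0.1245, 0)
  M2 = (+0.1245, -0.1245, 0)
  M3 = (-0.1245, -0.1245, 0)
Detected image corners:
  c0 = (119.264742, 380.306524) px
  c1 = (280.998743, 420.115033) px
  c2 = (323.274957, 259.704494) px
  c3 = (162.043587, 216.335586) px
Planar DLT: solve 8×8 A·h = b for H (H[2,2]=1):
  H  [+667.47448 -168.55989 +222.22927]
  H  [+194.32583 +654.49593 +319.43834]
  H  [+0.08559 +0.01004 +1.00000]
B = K⁻¹H; ‖b₁‖=0.954165, ‖b₂‖=0.954165; λ = 2/(‖b₁‖+‖b₂‖) = 1.048036, sign → tz>0 ⇒ λ=+1.048036
r₁ = λ·B[:,0] = (+0.96256,+0.25580,+0.08970); r₂ = λ·B[:,1] = (-0.25774,+0.96616,+0.01052)
r₃ = r₁×r₂ = (-0.08397,-0.03325,+0.99591); SVD([r₁ r₂ r₃]) → R = UVᵀ:
  R  [+0.96256 -0.25774 -0.08397]
  R  [+0.25580 +0.96616 -0.03325]
  R  [+0.08970 +0.01052 +0.99591]
t = (-0.12953, +0.09742, +1.04804) m
tr R = 2.924629; θ = arccos((tr R − 1)/2) = 0.275407 rad = 15.780°
axis k = ((R−Rᵀ)₃₂, (R−Rᵀ)₁₃, (R−Rᵀ)₂₁) / (2 sinθ) = (+0.080473, -0.319313, +0.944226)
rvec = θ·k = (+0.022163, -0.087941, +0.260047)

rvec=(0.0222, -0.0879, 0.2600) tvec=(-0.1295, 0.0974, 1.0480)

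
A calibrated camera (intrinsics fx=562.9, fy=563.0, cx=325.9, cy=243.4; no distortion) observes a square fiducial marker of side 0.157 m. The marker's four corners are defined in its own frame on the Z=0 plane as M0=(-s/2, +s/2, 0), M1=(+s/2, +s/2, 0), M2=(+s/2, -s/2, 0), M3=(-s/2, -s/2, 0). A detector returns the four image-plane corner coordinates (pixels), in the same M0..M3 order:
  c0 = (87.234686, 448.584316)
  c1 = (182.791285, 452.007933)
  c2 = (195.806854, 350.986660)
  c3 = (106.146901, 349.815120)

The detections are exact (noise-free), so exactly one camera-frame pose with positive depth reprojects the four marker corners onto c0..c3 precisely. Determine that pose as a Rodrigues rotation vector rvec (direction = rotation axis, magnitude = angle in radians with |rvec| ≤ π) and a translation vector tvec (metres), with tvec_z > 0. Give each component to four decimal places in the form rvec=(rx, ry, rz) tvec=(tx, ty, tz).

rvec=(-0.4029, 0.1226, 0.0141) tvec=(-0.2962, 0.2510, 0.9104)

Intrinsics K: fx=562.9, fy=563.0, cx=325.9, cy=243.4
Marker side s = 0.157 m; corners in marker frame (Z=0):
  M0 = (-0.0785, +0.0785, 0)
  M1 = (+0.0785, +0.0785, 0)
  M2 = (+0.0785, -0.0785, 0)
  M3 = (-0.0785, -0.0785, 0)
Detected image corners:
  c0 = (87.234686, 448.584316) px
  c1 = (182.791285, 452.007933) px
  c2 = (195.806854, 350.986660) px
  c3 = (106.146901, 349.815120) px
Planar DLT: solve 8×8 A·h = b for H (H[2,2]=1):
  H  [+570.10611 -163.16764 +142.77738]
  H  [-39.14837 +464.60506 +398.65590]
  H  [-0.13374 -0.42861 +1.00000]
B = K⁻¹H; ‖b₁‖=1.098465, ‖b₂‖=1.098465; λ = 2/(‖b₁‖+‖b₂‖) = 0.910361, sign → tz>0 ⇒ λ=+0.910361
r₁ = λ·B[:,0] = (+0.99250,-0.01067,-0.12175); r₂ = λ·B[:,1] = (-0.03798,+0.91995,-0.39019)
r₃ = r₁×r₂ = (+0.11616,+0.39189,+0.91265); SVD([r₁ r₂ r₃]) → R = UVᵀ:
  R  [+0.99250 -0.03798 +0.11616]
  R  [-0.01067 +0.91995 +0.39189]
  R  [-0.12175 -0.39019 +0.91265]
t = (-0.29616, +0.25105, +0.91036) m
tr R = 2.825101; θ = arccos((tr R − 1)/2) = 0.421319 rad = 24.140°
axis k = ((R−Rᵀ)₃₂, (R−Rᵀ)₁₃, (R−Rᵀ)₂₁) / (2 sinθ) = (-0.956179, +0.290873, +0.033389)
rvec = θ·k = (-0.402856, +0.122550, +0.014068)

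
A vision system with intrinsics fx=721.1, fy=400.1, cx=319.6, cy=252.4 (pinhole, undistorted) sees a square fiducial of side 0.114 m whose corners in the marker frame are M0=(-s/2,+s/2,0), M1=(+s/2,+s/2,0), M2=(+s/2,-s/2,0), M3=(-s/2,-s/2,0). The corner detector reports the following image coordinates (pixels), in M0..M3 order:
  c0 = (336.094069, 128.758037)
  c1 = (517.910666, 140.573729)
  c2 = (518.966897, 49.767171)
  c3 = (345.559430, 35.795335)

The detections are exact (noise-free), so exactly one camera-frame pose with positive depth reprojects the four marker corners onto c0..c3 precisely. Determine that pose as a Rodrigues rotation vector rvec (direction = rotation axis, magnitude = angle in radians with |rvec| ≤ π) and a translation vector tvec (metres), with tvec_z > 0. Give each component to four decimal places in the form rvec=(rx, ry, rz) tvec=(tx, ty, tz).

rvec=(-0.1807, -0.1256, 0.0683) tvec=(0.0695, -0.1852, 0.4500)

Intrinsics K: fx=721.1, fy=400.1, cx=319.6, cy=252.4
Marker side s = 0.114 m; corners in marker frame (Z=0):
  M0 = (-0.0570, +0.0570, 0)
  M1 = (+0.0570, +0.0570, 0)
  M2 = (+0.0570, -0.0570, 0)
  M3 = (-0.0570, -0.0570, 0)
Detected image corners:
  c0 = (336.094069, 128.758037) px
  c1 = (517.910666, 140.573729) px
  c2 = (518.966897, 49.767171) px
  c3 = (345.559430, 35.795335) px
Planar DLT: solve 8×8 A·h = b for H (H[2,2]=1):
  H  [+1670.14802 -220.67861 +431.02529]
  H  [+136.65944 +769.70706 +87.75304]
  H  [+0.26303 -0.40752 +1.00000]
B = K⁻¹H; ‖b₁‖=2.222158, ‖b₂‖=2.222158; λ = 2/(‖b₁‖+‖b₂‖) = 0.450013, sign → tz>0 ⇒ λ=+0.450013
r₁ = λ·B[:,0] = (+0.98982,+0.07904,+0.11836); r₂ = λ·B[:,1] = (-0.05644,+0.98142,-0.18339)
r₃ = r₁×r₂ = (-0.13066,+0.17484,+0.97589); SVD([r₁ r₂ r₃]) → R = UVᵀ:
  R  [+0.98982 -0.05644 -0.13066]
  R  [+0.07904 +0.98142 +0.17484]
  R  [+0.11836 -0.18339 +0.97589]
t = (+0.06954, -0.18519, +0.45001) m
tr R = 2.947127; θ = arccos((tr R − 1)/2) = 0.230451 rad = 13.204°
axis k = ((R−Rᵀ)₃₂, (R−Rᵀ)₁₃, (R−Rᵀ)₂₁) / (2 sinθ) = (-0.784162, -0.545111, +0.296553)
rvec = θ·k = (-0.180711, -0.125622, +0.068341)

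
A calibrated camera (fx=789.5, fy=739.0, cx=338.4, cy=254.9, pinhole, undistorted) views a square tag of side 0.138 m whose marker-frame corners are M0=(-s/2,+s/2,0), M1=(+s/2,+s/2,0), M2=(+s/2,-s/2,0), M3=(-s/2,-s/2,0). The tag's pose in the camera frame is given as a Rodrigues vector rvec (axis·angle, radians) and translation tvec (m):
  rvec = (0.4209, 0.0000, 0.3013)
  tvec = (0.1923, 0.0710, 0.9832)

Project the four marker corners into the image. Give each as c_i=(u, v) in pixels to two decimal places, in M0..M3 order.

Intrinsics K: fx=789.5, fy=739.0, cx=338.4, cy=254.9
Marker side s = 0.138 m; corners in marker frame (Z=0):
  M0 = (-0.0690, +0.0690, 0)
  M1 = (+0.0690, +0.0690, 0)
  M2 = (+0.0690, -0.0690, 0)
  M3 = (-0.0690, -0.0690, 0)
rvec = (0.4209, 0.0000, 0.3013), |rvec| = θ = 0.51763 rad = 29.658°
Rodrigues: sinθ=0.49482, 1−cosθ=0.13100; R = I + sinθ·[k]× + (1−cosθ)·[k]×²:
    [+0.95561 -0.28802 +0.06201]
    [+0.28802 +0.86900 -0.40235]
    [+0.06201 +0.40235 +0.91338]
t = (0.1923, 0.0710, 0.9832) m
M0: Pc = R·M0+t = (+0.10649, +0.11109, +1.00668); u = 789.5·(+0.10649)/1.00668 + 338.4 = 421.9148, v = 739.0·(+0.11109)/1.00668 + 254.9 = 336.4482
M1: Pc = R·M1+t = (+0.23836, +0.15083, +1.01524); u = 789.5·(+0.23836)/1.01524 + 338.4 = 523.7630, v = 739.0·(+0.15083)/1.01524 + 254.9 = 364.6932
M2: Pc = R·M2+t = (+0.27811, +0.03091, +0.95972); u = 789.5·(+0.27811)/0.95972 + 338.4 = 567.1850, v = 739.0·(+0.03091)/0.95972 + 254.9 = 278.7036
M3: Pc = R·M3+t = (+0.14624, -0.00883, +0.95116); u = 789.5·(+0.14624)/0.95116 + 338.4 = 459.7820, v = 739.0·(-0.00883)/0.95116 + 254.9 = 248.0362

c0=(421.91, 336.45) c1=(523.76, 364.69) c2=(567.19, 278.70) c3=(459.78, 248.04)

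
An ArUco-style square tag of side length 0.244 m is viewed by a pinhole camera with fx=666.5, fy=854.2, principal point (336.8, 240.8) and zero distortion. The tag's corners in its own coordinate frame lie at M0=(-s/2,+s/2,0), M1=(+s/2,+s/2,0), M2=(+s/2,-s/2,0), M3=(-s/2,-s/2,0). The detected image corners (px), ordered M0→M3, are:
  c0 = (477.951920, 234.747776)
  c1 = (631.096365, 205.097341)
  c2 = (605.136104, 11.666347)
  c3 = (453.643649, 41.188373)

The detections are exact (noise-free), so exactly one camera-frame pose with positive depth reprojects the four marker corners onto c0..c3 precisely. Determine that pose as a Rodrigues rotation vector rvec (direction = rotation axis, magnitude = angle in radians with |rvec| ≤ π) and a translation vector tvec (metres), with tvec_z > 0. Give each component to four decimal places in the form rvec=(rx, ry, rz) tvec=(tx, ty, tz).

Intrinsics K: fx=666.5, fy=854.2, cx=336.8, cy=240.8
Marker side s = 0.244 m; corners in marker frame (Z=0):
  M0 = (-0.1220, +0.1220, 0)
  M1 = (+0.1220, +0.1220, 0)
  M2 = (+0.1220, -0.1220, 0)
  M3 = (-0.1220, -0.1220, 0)
Detected image corners:
  c0 = (477.951920, 234.747776) px
  c1 = (631.096365, 205.097341) px
  c2 = (605.136104, 11.666347) px
  c3 = (453.643649, 41.188373) px
Planar DLT: solve 8×8 A·h = b for H (H[2,2]=1):
  H  [+622.08283 +79.27363 +541.85292]
  H  [-121.74343 +787.61901 +122.66524]
  H  [-0.00398 -0.04379 +1.00000]
B = K⁻¹H; ‖b₁‖=0.946003, ‖b₂‖=0.946003; λ = 2/(‖b₁‖+‖b₂‖) = 1.057079, sign → tz>0 ⇒ λ=+1.057079
r₁ = λ·B[:,0] = (+0.98876,-0.14947,-0.00420); r₂ = λ·B[:,1] = (+0.14912,+0.98773,-0.04629)
r₃ = r₁×r₂ = (+0.01107,+0.04515,+0.99892); SVD([r₁ r₂ r₃]) → R = UVᵀ:
  R  [+0.98876 +0.14912 +0.01107]
  R  [-0.14947 +0.98773 +0.04515]
  R  [-0.00420 -0.04629 +0.99892]
t = (+0.32522, -0.14619, +1.05708) m
tr R = 2.975410; θ = arccos((tr R − 1)/2) = 0.156972 rad = 8.994°
axis k = ((R−Rᵀ)₃₂, (R−Rᵀ)₁₃, (R−Rᵀ)₂₁) / (2 sinθ) = (-0.292457, +0.048855, -0.955030)
rvec = θ·k = (-0.045907, +0.007669, -0.149913)

rvec=(-0.0459, 0.0077, -0.1499) tvec=(0.3252, -0.1462, 1.0571)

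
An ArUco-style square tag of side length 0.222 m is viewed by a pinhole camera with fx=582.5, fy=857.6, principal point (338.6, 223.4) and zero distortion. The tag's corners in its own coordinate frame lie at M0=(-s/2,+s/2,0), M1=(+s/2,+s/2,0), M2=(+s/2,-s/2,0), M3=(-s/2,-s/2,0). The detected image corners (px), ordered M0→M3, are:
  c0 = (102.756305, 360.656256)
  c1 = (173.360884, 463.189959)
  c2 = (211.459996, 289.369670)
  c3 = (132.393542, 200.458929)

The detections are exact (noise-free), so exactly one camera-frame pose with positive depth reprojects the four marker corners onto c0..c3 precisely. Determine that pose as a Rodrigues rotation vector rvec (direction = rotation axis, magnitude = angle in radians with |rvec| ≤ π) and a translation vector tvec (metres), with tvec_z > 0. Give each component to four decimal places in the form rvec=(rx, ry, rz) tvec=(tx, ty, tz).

rvec=(0.1604, 0.6086, 0.4295) tvec=(-0.3168, 0.1210, 0.9906)

Intrinsics K: fx=582.5, fy=857.6, cx=338.6, cy=223.4
Marker side s = 0.222 m; corners in marker frame (Z=0):
  M0 = (-0.1110, +0.1110, 0)
  M1 = (+0.1110, +0.1110, 0)
  M2 = (+0.1110, -0.1110, 0)
  M3 = (-0.1110, -0.1110, 0)
Detected image corners:
  c0 = (102.756305, 360.656256) px
  c1 = (173.360884, 463.189959) px
  c2 = (211.459996, 289.369670) px
  c3 = (132.393542, 200.458929) px
Planar DLT: solve 8×8 A·h = b for H (H[2,2]=1):
  H  [+255.37312 -109.23296 +152.30614]
  H  [+260.16284 +839.96757 +328.16206]
  H  [-0.52356 +0.27239 +1.00000]
B = K⁻¹H; ‖b₁‖=1.009535, ‖b₂‖=1.009535; λ = 2/(‖b₁‖+‖b₂‖) = 0.990555, sign → tz>0 ⇒ λ=+0.990555
r₁ = λ·B[:,0] = (+0.73573,+0.43559,-0.51861); r₂ = λ·B[:,1] = (-0.34260,+0.89990,+0.26982)
r₃ = r₁×r₂ = (+0.58423,-0.02084,+0.81132); SVD([r₁ r₂ r₃]) → R = UVᵀ:
  R  [+0.73573 -0.34260 +0.58423]
  R  [+0.43559 +0.89990 -0.02084]
  R  [-0.51861 +0.26982 +0.81132]
t = (-0.31680, +0.12100, +0.99056) m
tr R = 2.446953; θ = arccos((tr R − 1)/2) = 0.761971 rad = 43.658°
axis k = ((R−Rᵀ)₃₂, (R−Rᵀ)₁₃, (R−Rᵀ)₂₁) / (2 sinθ) = (+0.210517, +0.798759, +0.563619)
rvec = θ·k = (+0.160408, +0.608631, +0.429462)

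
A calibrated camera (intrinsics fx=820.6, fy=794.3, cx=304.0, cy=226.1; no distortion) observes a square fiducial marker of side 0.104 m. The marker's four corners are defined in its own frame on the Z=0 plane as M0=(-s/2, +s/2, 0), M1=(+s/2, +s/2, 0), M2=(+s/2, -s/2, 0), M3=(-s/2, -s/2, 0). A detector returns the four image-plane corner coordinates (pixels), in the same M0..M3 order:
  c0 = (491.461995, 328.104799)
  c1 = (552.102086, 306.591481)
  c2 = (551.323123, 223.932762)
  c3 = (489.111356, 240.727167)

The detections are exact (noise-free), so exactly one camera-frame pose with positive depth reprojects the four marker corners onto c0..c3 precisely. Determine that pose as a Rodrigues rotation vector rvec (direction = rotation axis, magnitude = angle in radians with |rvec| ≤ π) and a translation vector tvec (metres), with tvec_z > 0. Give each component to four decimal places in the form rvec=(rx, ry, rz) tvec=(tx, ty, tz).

Intrinsics K: fx=820.6, fy=794.3, cx=304.0, cy=226.1
Marker side s = 0.104 m; corners in marker frame (Z=0):
  M0 = (-0.0520, +0.0520, 0)
  M1 = (+0.0520, +0.0520, 0)
  M2 = (+0.0520, -0.0520, 0)
  M3 = (-0.0520, -0.0520, 0)
Detected image corners:
  c0 = (491.461995, 328.104799) px
  c1 = (552.102086, 306.591481) px
  c2 = (551.323123, 223.932762) px
  c3 = (489.111356, 240.727167) px
Planar DLT: solve 8×8 A·h = b for H (H[2,2]=1):
  H  [+895.72642 +135.22014 +521.94455]
  H  [-23.45332 +880.30731 +275.05819]
  H  [+0.58576 +0.23110 +1.00000]
B = K⁻¹H; ‖b₁‖=1.070736, ‖b₂‖=1.070736; λ = 2/(‖b₁‖+‖b₂‖) = 0.933937, sign → tz>0 ⇒ λ=+0.933937
r₁ = λ·B[:,0] = (+0.81677,-0.18330,+0.54707); r₂ = λ·B[:,1] = (+0.07394,+0.97363,+0.21583)
r₃ = r₁×r₂ = (-0.57220,-0.13584,+0.80878); SVD([r₁ r₂ r₃]) → R = UVᵀ:
  R  [+0.81677 +0.07394 -0.57220]
  R  [-0.18330 +0.97363 -0.13584]
  R  [+0.54707 +0.21583 +0.80878]
t = (+0.24805, +0.05756, +0.93394) m
tr R = 2.599184; θ = arccos((tr R − 1)/2) = 0.644181 rad = 36.909°
axis k = ((R−Rᵀ)₃₂, (R−Rᵀ)₁₃, (R−Rᵀ)₂₁) / (2 sinθ) = (+0.292796, -0.931880, -0.214171)
rvec = θ·k = (+0.188614, -0.600300, -0.137965)

rvec=(0.1886, -0.6003, -0.1380) tvec=(0.2480, 0.0576, 0.9339)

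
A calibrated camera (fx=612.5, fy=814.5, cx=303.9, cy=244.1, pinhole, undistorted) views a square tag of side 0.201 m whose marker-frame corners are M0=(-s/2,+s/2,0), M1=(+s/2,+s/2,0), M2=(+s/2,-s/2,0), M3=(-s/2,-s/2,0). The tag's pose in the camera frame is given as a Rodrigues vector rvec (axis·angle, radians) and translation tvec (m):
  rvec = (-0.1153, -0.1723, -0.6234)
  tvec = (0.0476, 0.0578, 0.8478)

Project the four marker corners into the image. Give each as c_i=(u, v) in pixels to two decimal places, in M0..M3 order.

Intrinsics K: fx=612.5, fy=814.5, cx=303.9, cy=244.1
Marker side s = 0.201 m; corners in marker frame (Z=0):
  M0 = (-0.1005, +0.1005, 0)
  M1 = (+0.1005, +0.1005, 0)
  M2 = (+0.1005, -0.1005, 0)
  M3 = (-0.1005, -0.1005, 0)
rvec = (-0.1153, -0.1723, -0.6234), |rvec| = θ = 0.65697 rad = 37.642°
Rodrigues: sinθ=0.61072, 1−cosθ=0.20815; R = I + sinθ·[k]× + (1−cosθ)·[k]×²:
    [+0.79826 +0.58909 -0.12551]
    [-0.56993 +0.80616 +0.15898]
    [+0.19484 -0.05538 +0.97927]
t = (0.0476, 0.0578, 0.8478) m
M0: Pc = R·M0+t = (+0.02658, +0.19610, +0.82265); u = 612.5·(+0.02658)/0.82265 + 303.9 = 323.6892, v = 814.5·(+0.19610)/0.82265 + 244.1 = 438.2542
M1: Pc = R·M1+t = (+0.18703, +0.08154, +0.86182); u = 612.5·(+0.18703)/0.86182 + 303.9 = 436.8232, v = 814.5·(+0.08154)/0.86182 + 244.1 = 321.1645
M2: Pc = R·M2+t = (+0.06862, -0.08050, +0.87295); u = 612.5·(+0.06862)/0.87295 + 303.9 = 352.0476, v = 814.5·(-0.08050)/0.87295 + 244.1 = 168.9919
M3: Pc = R·M3+t = (-0.09183, +0.03406, +0.83378); u = 612.5·(-0.09183)/0.83378 + 303.9 = 236.4423, v = 814.5·(+0.03406)/0.83378 + 244.1 = 277.3710

c0=(323.69, 438.25) c1=(436.82, 321.16) c2=(352.05, 168.99) c3=(236.44, 277.37)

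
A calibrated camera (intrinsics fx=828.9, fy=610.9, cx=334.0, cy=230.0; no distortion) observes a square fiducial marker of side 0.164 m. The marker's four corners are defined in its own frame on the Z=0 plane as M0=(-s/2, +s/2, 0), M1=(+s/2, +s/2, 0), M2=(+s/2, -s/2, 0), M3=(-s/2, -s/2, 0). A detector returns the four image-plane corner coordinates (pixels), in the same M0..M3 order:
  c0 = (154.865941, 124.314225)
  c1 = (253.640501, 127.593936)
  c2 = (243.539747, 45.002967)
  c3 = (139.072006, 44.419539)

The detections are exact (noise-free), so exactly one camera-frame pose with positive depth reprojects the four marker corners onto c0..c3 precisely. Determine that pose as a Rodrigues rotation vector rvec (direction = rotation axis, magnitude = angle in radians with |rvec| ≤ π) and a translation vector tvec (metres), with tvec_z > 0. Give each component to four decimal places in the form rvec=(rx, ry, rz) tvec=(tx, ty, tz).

Intrinsics K: fx=828.9, fy=610.9, cx=334.0, cy=230.0
Marker side s = 0.164 m; corners in marker frame (Z=0):
  M0 = (-0.0820, +0.0820, 0)
  M1 = (+0.0820, +0.0820, 0)
  M2 = (+0.0820, -0.0820, 0)
  M3 = (-0.0820, -0.0820, 0)
Detected image corners:
  c0 = (154.865941, 124.314225) px
  c1 = (253.640501, 127.593936) px
  c2 = (243.539747, 45.002967) px
  c3 = (139.072006, 44.419539) px
Planar DLT: solve 8×8 A·h = b for H (H[2,2]=1):
  H  [+577.36009 +152.13076 +197.09551]
  H  [-5.98976 +526.68642 +86.54343]
  H  [-0.21113 +0.36851 +1.00000]
B = K⁻¹H; ‖b₁‖=0.812616, ‖b₂‖=0.812616; λ = 2/(‖b₁‖+‖b₂‖) = 1.230594, sign → tz>0 ⇒ λ=+1.230594
r₁ = λ·B[:,0] = (+0.96184,+0.08575,-0.25981); r₂ = λ·B[:,1] = (+0.04313,+0.89022,+0.45348)
r₃ = r₁×r₂ = (+0.27018,-0.44738,+0.85256); SVD([r₁ r₂ r₃]) → R = UVᵀ:
  R  [+0.96184 +0.04313 +0.27018]
  R  [+0.08575 +0.89022 -0.44738]
  R  [-0.25981 +0.45348 +0.85256]
t = (-0.20325, -0.28898, +1.23059) m
tr R = 2.704622; θ = arccos((tr R − 1)/2) = 0.550408 rad = 31.536°
axis k = ((R−Rᵀ)₃₂, (R−Rᵀ)₁₃, (R−Rᵀ)₂₁) / (2 sinθ) = (+0.861190, +0.506647, +0.040747)
rvec = θ·k = (+0.474006, +0.278862, +0.022428)

rvec=(0.4740, 0.2789, 0.0224) tvec=(-0.2032, -0.2890, 1.2306)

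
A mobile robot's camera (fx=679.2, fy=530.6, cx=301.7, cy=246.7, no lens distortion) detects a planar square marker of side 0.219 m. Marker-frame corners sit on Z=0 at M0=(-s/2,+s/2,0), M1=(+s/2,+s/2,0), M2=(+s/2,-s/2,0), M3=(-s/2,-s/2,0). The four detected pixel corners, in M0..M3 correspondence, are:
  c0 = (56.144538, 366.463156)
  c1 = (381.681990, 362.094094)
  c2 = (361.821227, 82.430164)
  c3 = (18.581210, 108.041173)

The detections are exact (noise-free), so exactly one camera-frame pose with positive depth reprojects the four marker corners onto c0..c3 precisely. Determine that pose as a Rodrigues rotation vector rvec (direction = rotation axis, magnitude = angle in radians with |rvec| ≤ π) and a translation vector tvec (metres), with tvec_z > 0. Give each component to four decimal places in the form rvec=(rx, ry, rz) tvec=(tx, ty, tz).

rvec=(0.1218, 0.1460, -0.0588) tvec=(-0.0653, -0.0103, 0.4302)

Intrinsics K: fx=679.2, fy=530.6, cx=301.7, cy=246.7
Marker side s = 0.219 m; corners in marker frame (Z=0):
  M0 = (-0.1095, +0.1095, 0)
  M1 = (+0.1095, +0.1095, 0)
  M2 = (+0.1095, -0.1095, 0)
  M3 = (-0.1095, -0.1095, 0)
Detected image corners:
  c0 = (56.144538, 366.463156) px
  c1 = (381.681990, 362.094094) px
  c2 = (361.821227, 82.430164) px
  c3 = (18.581210, 108.041173) px
Planar DLT: solve 8×8 A·h = b for H (H[2,2]=1):
  H  [+1455.03437 +188.14922 +198.66039]
  H  [-146.36417 +1289.02687 +234.03826]
  H  [-0.34540 +0.27139 +1.00000]
B = K⁻¹H; ‖b₁‖=2.324400, ‖b₂‖=2.324400; λ = 2/(‖b₁‖+‖b₂‖) = 0.430219, sign → tz>0 ⇒ λ=+0.430219
r₁ = λ·B[:,0] = (+0.98765,-0.04958,-0.14860); r₂ = λ·B[:,1] = (+0.06731,+0.99088,+0.11676)
r₃ = r₁×r₂ = (+0.14145,-0.12532,+0.98198); SVD([r₁ r₂ r₃]) → R = UVᵀ:
  R  [+0.98765 +0.06731 +0.14145]
  R  [-0.04958 +0.99088 -0.12532]
  R  [-0.14860 +0.11676 +0.98198]
t = (-0.06527, -0.01027, +0.43022) m
tr R = 2.960511; θ = arccos((tr R − 1)/2) = 0.199046 rad = 11.404°
axis k = ((R−Rᵀ)₃₂, (R−Rᵀ)₁₃, (R−Rᵀ)₂₁) / (2 sinθ) = (+0.612129, +0.733431, -0.295595)
rvec = θ·k = (+0.121842, +0.145986, -0.058837)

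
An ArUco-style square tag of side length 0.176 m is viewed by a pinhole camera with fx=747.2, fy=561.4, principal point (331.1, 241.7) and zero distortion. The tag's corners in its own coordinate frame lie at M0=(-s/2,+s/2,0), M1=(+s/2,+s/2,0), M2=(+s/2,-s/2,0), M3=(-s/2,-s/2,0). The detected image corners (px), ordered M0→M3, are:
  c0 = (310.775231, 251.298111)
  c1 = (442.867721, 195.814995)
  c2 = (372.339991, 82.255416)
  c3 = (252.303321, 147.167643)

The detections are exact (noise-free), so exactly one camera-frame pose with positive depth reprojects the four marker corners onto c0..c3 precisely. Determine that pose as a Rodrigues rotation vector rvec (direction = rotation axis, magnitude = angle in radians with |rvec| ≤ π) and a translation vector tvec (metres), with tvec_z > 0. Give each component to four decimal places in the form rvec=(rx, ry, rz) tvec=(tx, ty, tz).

Intrinsics K: fx=747.2, fy=561.4, cx=331.1, cy=241.7
Marker side s = 0.176 m; corners in marker frame (Z=0):
  M0 = (-0.0880, +0.0880, 0)
  M1 = (+0.0880, +0.0880, 0)
  M2 = (+0.0880, -0.0880, 0)
  M3 = (-0.0880, -0.0880, 0)
Detected image corners:
  c0 = (310.775231, 251.298111) px
  c1 = (442.867721, 195.814995) px
  c2 = (372.339991, 82.255416) px
  c3 = (252.303321, 147.167643) px
Planar DLT: solve 8×8 A·h = b for H (H[2,2]=1):
  H  [+502.68696 +286.31668 +340.49940]
  H  [-447.07257 +578.54864 +169.68237]
  H  [-0.61788 -0.22723 +1.00000]
B = K⁻¹H; ‖b₁‖=1.248601, ‖b₂‖=1.248601; λ = 2/(‖b₁‖+‖b₂‖) = 0.800897, sign → tz>0 ⇒ λ=+0.800897
r₁ = λ·B[:,0] = (+0.75809,-0.42474,-0.49486); r₂ = λ·B[:,1] = (+0.38754,+0.90371,-0.18199)
r₃ = r₁×r₂ = (+0.52451,-0.05381,+0.84970); SVD([r₁ r₂ r₃]) → R = UVᵀ:
  R  [+0.75809 +0.38754 +0.52451]
  R  [-0.42474 +0.90371 -0.05381]
  R  [-0.49486 -0.18199 +0.84970]
t = (+0.01007, -0.10274, +0.80090) m
tr R = 2.511510; θ = arccos((tr R − 1)/2) = 0.713990 rad = 40.909°
axis k = ((R−Rᵀ)₃₂, (R−Rᵀ)₁₃, (R−Rᵀ)₂₁) / (2 sinθ) = (-0.097867, +0.778316, -0.620199)
rvec = θ·k = (-0.069876, +0.555710, -0.442816)

rvec=(-0.0699, 0.5557, -0.4428) tvec=(0.0101, -0.1027, 0.8009)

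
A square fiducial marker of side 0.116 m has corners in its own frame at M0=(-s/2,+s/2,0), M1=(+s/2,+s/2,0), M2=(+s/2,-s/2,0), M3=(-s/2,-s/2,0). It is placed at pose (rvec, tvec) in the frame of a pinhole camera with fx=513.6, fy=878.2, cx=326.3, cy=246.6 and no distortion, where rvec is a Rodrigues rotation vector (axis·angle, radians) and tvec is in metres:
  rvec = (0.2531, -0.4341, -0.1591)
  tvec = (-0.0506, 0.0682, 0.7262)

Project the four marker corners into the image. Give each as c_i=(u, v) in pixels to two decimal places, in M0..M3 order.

Intrinsics K: fx=513.6, fy=878.2, cx=326.3, cy=246.6
Marker side s = 0.116 m; corners in marker frame (Z=0):
  M0 = (-0.0580, +0.0580, 0)
  M1 = (+0.0580, +0.0580, 0)
  M2 = (+0.0580, -0.0580, 0)
  M3 = (-0.0580, -0.0580, 0)
rvec = (0.2531, -0.4341, -0.1591), |rvec| = θ = 0.52708 rad = 30.200°
Rodrigues: sinθ=0.50301, 1−cosθ=0.13572; R = I + sinθ·[k]× + (1−cosθ)·[k]×²:
    [+0.89557 +0.09816 -0.43395]
    [-0.20551 +0.95634 -0.20780]
    [+0.39461 +0.27528 +0.87664]
t = (-0.0506, 0.0682, 0.7262) m
M0: Pc = R·M0+t = (-0.09685, +0.13559, +0.71928); u = 513.6·(-0.09685)/0.71928 + 326.3 = 257.1444, v = 878.2·(+0.13559)/0.71928 + 246.6 = 412.1445
M1: Pc = R·M1+t = (+0.00704, +0.11175, +0.76505); u = 513.6·(+0.00704)/0.76505 + 326.3 = 331.0238, v = 878.2·(+0.11175)/0.76505 + 246.6 = 374.8749
M2: Pc = R·M2+t = (-0.00435, +0.00081, +0.73312); u = 513.6·(-0.00435)/0.73312 + 326.3 = 323.2525, v = 878.2·(+0.00081)/0.73312 + 246.6 = 247.5736
M3: Pc = R·M3+t = (-0.10824, +0.02465, +0.68735); u = 513.6·(-0.10824)/0.68735 + 326.3 = 245.4233, v = 878.2·(+0.02465)/0.68735 + 246.6 = 278.0970

c0=(257.14, 412.14) c1=(331.02, 374.87) c2=(323.25, 247.57) c3=(245.42, 278.10)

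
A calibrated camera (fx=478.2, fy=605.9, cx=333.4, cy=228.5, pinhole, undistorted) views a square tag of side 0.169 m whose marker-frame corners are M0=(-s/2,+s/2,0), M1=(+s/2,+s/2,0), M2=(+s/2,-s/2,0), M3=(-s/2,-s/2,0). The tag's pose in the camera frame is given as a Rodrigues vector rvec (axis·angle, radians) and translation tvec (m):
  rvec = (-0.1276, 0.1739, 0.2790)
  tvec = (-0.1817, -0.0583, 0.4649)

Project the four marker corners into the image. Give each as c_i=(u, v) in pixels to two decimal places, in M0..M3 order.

Intrinsics K: fx=478.2, fy=605.9, cx=333.4, cy=228.5
Marker side s = 0.169 m; corners in marker frame (Z=0):
  M0 = (-0.0845, +0.0845, 0)
  M1 = (+0.0845, +0.0845, 0)
  M2 = (+0.0845, -0.0845, 0)
  M3 = (-0.0845, -0.0845, 0)
rvec = (-0.1276, 0.1739, 0.2790), |rvec| = θ = 0.35265 rad = 20.206°
Rodrigues: sinθ=0.34539, 1−cosθ=0.06154; R = I + sinθ·[k]× + (1−cosθ)·[k]×²:
    [+0.94652 -0.28423 +0.15270]
    [+0.26227 +0.95342 +0.14898]
    [-0.18793 -0.10096 +0.97698]
t = (-0.1817, -0.0583, 0.4649) m
M0: Pc = R·M0+t = (-0.28570, +0.00010, +0.47225); u = 478.2·(-0.28570)/0.47225 + 333.4 = 44.1015, v = 605.9·(+0.00010)/0.47225 + 228.5 = 228.6313
M1: Pc = R·M1+t = (-0.12574, +0.04443, +0.44049); u = 478.2·(-0.12574)/0.44049 + 333.4 = 196.8981, v = 605.9·(+0.04443)/0.44049 + 228.5 = 289.6094
M2: Pc = R·M2+t = (-0.07770, -0.11670, +0.45755); u = 478.2·(-0.07770)/0.45755 + 333.4 = 252.1917, v = 605.9·(-0.11670)/0.45755 + 228.5 = 73.9600
M3: Pc = R·M3+t = (-0.23766, -0.16103, +0.48931); u = 478.2·(-0.23766)/0.48931 + 333.4 = 101.1342, v = 605.9·(-0.16103)/0.48931 + 228.5 = 29.1059

c0=(44.10, 228.63) c1=(196.90, 289.61) c2=(252.19, 73.96) c3=(101.13, 29.11)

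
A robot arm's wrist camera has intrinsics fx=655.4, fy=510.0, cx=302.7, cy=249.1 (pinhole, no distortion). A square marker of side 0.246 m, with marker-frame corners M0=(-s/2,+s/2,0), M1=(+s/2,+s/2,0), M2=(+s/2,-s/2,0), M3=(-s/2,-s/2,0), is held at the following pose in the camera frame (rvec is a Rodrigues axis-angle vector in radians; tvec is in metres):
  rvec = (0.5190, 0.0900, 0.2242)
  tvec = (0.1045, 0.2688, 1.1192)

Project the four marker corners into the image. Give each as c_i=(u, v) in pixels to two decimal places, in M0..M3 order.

c0=(281.50, 397.14) c1=(414.43, 423.06) c2=(456.47, 342.88) c3=(307.82, 314.48)

Intrinsics K: fx=655.4, fy=510.0, cx=302.7, cy=249.1
Marker side s = 0.246 m; corners in marker frame (Z=0):
  M0 = (-0.1230, +0.1230, 0)
  M1 = (+0.1230, +0.1230, 0)
  M2 = (+0.1230, -0.1230, 0)
  M3 = (-0.1230, -0.1230, 0)
rvec = (0.5190, 0.0900, 0.2242), |rvec| = θ = 0.57247 rad = 32.800°
Rodrigues: sinθ=0.54171, 1−cosθ=0.15944; R = I + sinθ·[k]× + (1−cosθ)·[k]×²:
    [+0.97161 -0.18943 +0.14177]
    [+0.23488 +0.84450 -0.48130]
    [-0.02856 +0.50093 +0.86502]
t = (0.1045, 0.2688, 1.1192) m
M0: Pc = R·M0+t = (-0.03831, +0.34378, +1.18433); u = 655.4·(-0.03831)/1.18433 + 302.7 = 281.5010, v = 510.0·(+0.34378)/1.18433 + 249.1 = 397.1418
M1: Pc = R·M1+t = (+0.20071, +0.40156, +1.17730); u = 655.4·(+0.20071)/1.17730 + 302.7 = 414.4333, v = 510.0·(+0.40156)/1.17730 + 249.1 = 423.0550
M2: Pc = R·M2+t = (+0.24731, +0.19382, +1.05407); u = 655.4·(+0.24731)/1.05407 + 302.7 = 456.4703, v = 510.0·(+0.19382)/1.05407 + 249.1 = 342.8754
M3: Pc = R·M3+t = (+0.00829, +0.13604, +1.06110); u = 655.4·(+0.00829)/1.06110 + 302.7 = 307.8218, v = 510.0·(+0.13604)/1.06110 + 249.1 = 314.4836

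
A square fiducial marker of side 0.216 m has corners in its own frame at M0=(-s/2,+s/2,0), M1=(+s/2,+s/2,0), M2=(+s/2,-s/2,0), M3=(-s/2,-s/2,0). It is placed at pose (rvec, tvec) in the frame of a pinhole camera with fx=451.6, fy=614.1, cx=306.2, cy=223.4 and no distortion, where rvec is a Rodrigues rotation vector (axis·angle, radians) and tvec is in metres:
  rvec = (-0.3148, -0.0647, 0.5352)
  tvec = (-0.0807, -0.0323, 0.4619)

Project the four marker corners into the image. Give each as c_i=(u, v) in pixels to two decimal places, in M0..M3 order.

Intrinsics K: fx=451.6, fy=614.1, cx=306.2, cy=223.4
Marker side s = 0.216 m; corners in marker frame (Z=0):
  M0 = (-0.1080, +0.1080, 0)
  M1 = (+0.1080, +0.1080, 0)
  M2 = (+0.1080, -0.1080, 0)
  M3 = (-0.1080, -0.1080, 0)
rvec = (-0.3148, -0.0647, 0.5352), |rvec| = θ = 0.62428 rad = 35.769°
Rodrigues: sinθ=0.58451, 1−cosθ=0.18862; R = I + sinθ·[k]× + (1−cosθ)·[k]×²:
    [+0.85935 -0.49125 -0.14212]
    [+0.51097 +0.81341 +0.27799]
    [-0.02096 -0.31151 +0.95001]
t = (-0.0807, -0.0323, 0.4619) m
M0: Pc = R·M0+t = (-0.22656, +0.00036, +0.43052); u = 451.6·(-0.22656)/0.43052 + 306.2 = 68.5427, v = 614.1·(+0.00036)/0.43052 + 223.4 = 223.9194
M1: Pc = R·M1+t = (-0.04095, +0.11073, +0.42599); u = 451.6·(-0.04095)/0.42599 + 306.2 = 262.7931, v = 614.1·(+0.11073)/0.42599 + 223.4 = 383.0289
M2: Pc = R·M2+t = (+0.06516, -0.06496, +0.49328); u = 451.6·(+0.06516)/0.49328 + 306.2 = 365.8584, v = 614.1·(-0.06496)/0.49328 + 223.4 = 142.5239
M3: Pc = R·M3+t = (-0.12045, -0.17533, +0.49781); u = 451.6·(-0.12045)/0.49781 + 306.2 = 196.9263, v = 614.1·(-0.17533)/0.49781 + 223.4 = 7.1076

c0=(68.54, 223.92) c1=(262.79, 383.03) c2=(365.86, 142.52) c3=(196.93, 7.11)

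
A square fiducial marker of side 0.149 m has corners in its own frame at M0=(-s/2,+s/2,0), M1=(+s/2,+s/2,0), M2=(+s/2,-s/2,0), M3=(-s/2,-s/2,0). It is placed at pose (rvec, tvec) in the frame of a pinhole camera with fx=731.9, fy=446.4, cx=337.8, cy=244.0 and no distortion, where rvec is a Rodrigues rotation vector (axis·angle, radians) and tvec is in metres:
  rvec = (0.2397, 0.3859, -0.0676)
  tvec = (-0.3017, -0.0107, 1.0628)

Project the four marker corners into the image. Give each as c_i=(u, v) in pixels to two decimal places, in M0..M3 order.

Intrinsics K: fx=731.9, fy=446.4, cx=337.8, cy=244.0
Marker side s = 0.149 m; corners in marker frame (Z=0):
  M0 = (-0.0745, +0.0745, 0)
  M1 = (+0.0745, +0.0745, 0)
  M2 = (+0.0745, -0.0745, 0)
  M3 = (-0.0745, -0.0745, 0)
rvec = (0.2397, 0.3859, -0.0676), |rvec| = θ = 0.45929 rad = 26.315°
Rodrigues: sinθ=0.44331, 1−cosθ=0.10363; R = I + sinθ·[k]× + (1−cosθ)·[k]×²:
    [+0.92460 +0.11069 +0.36451]
    [-0.01981 +0.96953 -0.24418]
    [-0.38044 +0.21855 +0.89861]
t = (-0.3017, -0.0107, 1.0628) m
M0: Pc = R·M0+t = (-0.36234, +0.06301, +1.10742); u = 731.9·(-0.36234)/1.10742 + 337.8 = 98.3311, v = 446.4·(+0.06301)/1.10742 + 244.0 = 269.3973
M1: Pc = R·M1+t = (-0.22457, +0.06005, +1.05074); u = 731.9·(-0.22457)/1.05074 + 337.8 = 181.3733, v = 446.4·(+0.06005)/1.05074 + 244.0 = 269.5137
M2: Pc = R·M2+t = (-0.24106, -0.08441, +1.01818); u = 731.9·(-0.24106)/1.01818 + 337.8 = 164.5148, v = 446.4·(-0.08441)/1.01818 + 244.0 = 206.9941
M3: Pc = R·M3+t = (-0.37883, -0.08145, +1.07486); u = 731.9·(-0.37883)/1.07486 + 337.8 = 79.8458, v = 446.4·(-0.08145)/1.07486 + 244.0 = 210.1712

c0=(98.33, 269.40) c1=(181.37, 269.51) c2=(164.51, 206.99) c3=(79.85, 210.17)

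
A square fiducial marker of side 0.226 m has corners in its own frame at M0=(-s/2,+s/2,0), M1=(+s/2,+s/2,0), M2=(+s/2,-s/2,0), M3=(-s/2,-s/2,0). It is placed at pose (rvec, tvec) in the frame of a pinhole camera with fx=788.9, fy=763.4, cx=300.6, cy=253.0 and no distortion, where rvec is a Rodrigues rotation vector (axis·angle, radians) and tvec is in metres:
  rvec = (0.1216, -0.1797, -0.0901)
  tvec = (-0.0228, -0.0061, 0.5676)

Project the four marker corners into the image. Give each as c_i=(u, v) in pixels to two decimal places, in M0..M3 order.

Intrinsics K: fx=788.9, fy=763.4, cx=300.6, cy=253.0
Marker side s = 0.226 m; corners in marker frame (Z=0):
  M0 = (-0.1130, +0.1130, 0)
  M1 = (+0.1130, +0.1130, 0)
  M2 = (+0.1130, -0.1130, 0)
  M3 = (-0.1130, -0.1130, 0)
rvec = (0.1216, -0.1797, -0.0901), |rvec| = θ = 0.23494 rad = 13.461°
Rodrigues: sinθ=0.23278, 1−cosθ=0.02747; R = I + sinθ·[k]× + (1−cosθ)·[k]×²:
    [+0.97989 +0.07840 -0.18350]
    [-0.10015 +0.98860 -0.11243]
    [+0.17260 +0.12854 +0.97657]
t = (-0.0228, -0.0061, 0.5676) m
M0: Pc = R·M0+t = (-0.12467, +0.11693, +0.56262); u = 788.9·(-0.12467)/0.56262 + 300.6 = 125.7918, v = 763.4·(+0.11693)/0.56262 + 253.0 = 411.6561
M1: Pc = R·M1+t = (+0.09679, +0.09429, +0.60163); u = 788.9·(+0.09679)/0.60163 + 300.6 = 427.5132, v = 763.4·(+0.09429)/0.60163 + 253.0 = 372.6498
M2: Pc = R·M2+t = (+0.07907, -0.12913, +0.57258); u = 788.9·(+0.07907)/0.57258 + 300.6 = 409.5406, v = 763.4·(-0.12913)/0.57258 + 253.0 = 80.8369
M3: Pc = R·M3+t = (-0.14239, -0.10649, +0.53357); u = 788.9·(-0.14239)/0.53357 + 300.6 = 90.0778, v = 763.4·(-0.10649)/0.53357 + 253.0 = 100.6336

c0=(125.79, 411.66) c1=(427.51, 372.65) c2=(409.54, 80.84) c3=(90.08, 100.63)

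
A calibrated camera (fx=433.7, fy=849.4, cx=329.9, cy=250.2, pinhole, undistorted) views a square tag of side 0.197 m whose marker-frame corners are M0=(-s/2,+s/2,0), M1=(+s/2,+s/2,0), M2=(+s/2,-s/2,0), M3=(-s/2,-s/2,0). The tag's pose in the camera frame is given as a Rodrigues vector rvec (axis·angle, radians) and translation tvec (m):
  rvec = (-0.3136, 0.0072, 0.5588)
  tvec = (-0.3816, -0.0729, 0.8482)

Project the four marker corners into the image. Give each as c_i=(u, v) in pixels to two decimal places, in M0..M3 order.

c0=(59.45, 203.88) c1=(142.94, 310.25) c2=(206.71, 151.72) c3=(127.31, 55.45)

Intrinsics K: fx=433.7, fy=849.4, cx=329.9, cy=250.2
Marker side s = 0.197 m; corners in marker frame (Z=0):
  M0 = (-0.0985, +0.0985, 0)
  M1 = (+0.0985, +0.0985, 0)
  M2 = (+0.0985, -0.0985, 0)
  M3 = (-0.0985, -0.0985, 0)
rvec = (-0.3136, 0.0072, 0.5588), |rvec| = θ = 0.64082 rad = 36.716°
Rodrigues: sinθ=0.59786, 1−cosθ=0.19840; R = I + sinθ·[k]× + (1−cosθ)·[k]×²:
    [+0.84912 -0.52242 -0.07794]
    [+0.52024 +0.80163 +0.29452]
    [-0.09138 -0.29063 +0.95246]
t = (-0.3816, -0.0729, 0.8482) m
M0: Pc = R·M0+t = (-0.51670, -0.04518, +0.82857); u = 433.7·(-0.51670)/0.82857 + 329.9 = 59.4458, v = 849.4·(-0.04518)/0.82857 + 250.2 = 203.8810
M1: Pc = R·M1+t = (-0.34942, +0.05730, +0.81057); u = 433.7·(-0.34942)/0.81057 + 329.9 = 142.9410, v = 849.4·(+0.05730)/0.81057 + 250.2 = 310.2492
M2: Pc = R·M2+t = (-0.24650, -0.10062, +0.86783); u = 433.7·(-0.24650)/0.86783 + 329.9 = 206.7088, v = 849.4·(-0.10062)/0.86783 + 250.2 = 151.7196
M3: Pc = R·M3+t = (-0.41378, -0.20310, +0.88583); u = 433.7·(-0.41378)/0.88583 + 329.9 = 127.3143, v = 849.4·(-0.20310)/0.88583 + 250.2 = 55.4480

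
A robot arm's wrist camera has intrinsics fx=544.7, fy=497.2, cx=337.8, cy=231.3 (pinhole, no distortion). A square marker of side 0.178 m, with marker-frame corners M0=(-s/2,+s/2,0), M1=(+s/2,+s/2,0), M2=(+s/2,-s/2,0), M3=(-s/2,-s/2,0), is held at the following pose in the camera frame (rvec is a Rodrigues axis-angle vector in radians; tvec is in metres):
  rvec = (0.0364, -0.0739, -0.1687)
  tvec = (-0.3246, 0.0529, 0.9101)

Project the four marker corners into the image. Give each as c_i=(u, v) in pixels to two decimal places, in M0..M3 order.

Intrinsics K: fx=544.7, fy=497.2, cx=337.8, cy=231.3
Marker side s = 0.178 m; corners in marker frame (Z=0):
  M0 = (-0.0890, +0.0890, 0)
  M1 = (+0.0890, +0.0890, 0)
  M2 = (+0.0890, -0.0890, 0)
  M3 = (-0.0890, -0.0890, 0)
rvec = (0.0364, -0.0739, -0.1687), |rvec| = θ = 0.18774 rad = 10.757°
Rodrigues: sinθ=0.18664, 1−cosθ=0.01757; R = I + sinθ·[k]× + (1−cosθ)·[k]×²:
    [+0.98309 +0.16637 -0.07653]
    [-0.16905 +0.98515 -0.02997]
    [+0.07041 +0.04240 +0.99662]
t = (-0.3246, 0.0529, 0.9101) m
M0: Pc = R·M0+t = (-0.39729, +0.15562, +0.90761); u = 544.7·(-0.39729)/0.90761 + 337.8 = 99.3679, v = 497.2·(+0.15562)/0.90761 + 231.3 = 316.5530
M1: Pc = R·M1+t = (-0.22230, +0.12553, +0.92014); u = 544.7·(-0.22230)/0.92014 + 337.8 = 206.2050, v = 497.2·(+0.12553)/0.92014 + 231.3 = 299.1320
M2: Pc = R·M2+t = (-0.25191, -0.04982, +0.91259); u = 544.7·(-0.25191)/0.91259 + 337.8 = 187.4410, v = 497.2·(-0.04982)/0.91259 + 231.3 = 204.1548
M3: Pc = R·M3+t = (-0.42690, -0.01973, +0.90006); u = 544.7·(-0.42690)/0.90006 + 337.8 = 79.4468, v = 497.2·(-0.01973)/0.90006 + 231.3 = 220.3994

c0=(99.37, 316.55) c1=(206.20, 299.13) c2=(187.44, 204.15) c3=(79.45, 220.40)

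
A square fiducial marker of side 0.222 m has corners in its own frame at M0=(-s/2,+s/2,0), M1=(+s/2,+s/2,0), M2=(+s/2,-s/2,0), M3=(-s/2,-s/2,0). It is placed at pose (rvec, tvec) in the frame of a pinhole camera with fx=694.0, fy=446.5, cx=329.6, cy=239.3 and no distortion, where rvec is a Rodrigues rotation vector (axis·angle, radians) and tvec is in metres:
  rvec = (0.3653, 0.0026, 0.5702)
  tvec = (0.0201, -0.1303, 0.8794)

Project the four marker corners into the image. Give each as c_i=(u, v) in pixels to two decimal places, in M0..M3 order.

c0=(228.47, 188.84) c1=(370.90, 246.43) c2=(469.80, 156.46) c3=(317.06, 91.30)

Intrinsics K: fx=694.0, fy=446.5, cx=329.6, cy=239.3
Marker side s = 0.222 m; corners in marker frame (Z=0):
  M0 = (-0.1110, +0.1110, 0)
  M1 = (+0.1110, +0.1110, 0)
  M2 = (+0.1110, -0.1110, 0)
  M3 = (-0.1110, -0.1110, 0)
rvec = (0.3653, 0.0026, 0.5702), |rvec| = θ = 0.67718 rad = 38.800°
Rodrigues: sinθ=0.62660, 1−cosθ=0.22066; R = I + sinθ·[k]× + (1−cosθ)·[k]×²:
    [+0.84355 -0.52715 +0.10263]
    [+0.52807 +0.77934 -0.33730]
    [+0.09782 +0.33873 +0.93579]
t = (0.0201, -0.1303, 0.8794) m
M0: Pc = R·M0+t = (-0.13205, -0.10241, +0.90614); u = 694.0·(-0.13205)/0.90614 + 329.6 = 228.4664, v = 446.5·(-0.10241)/0.90614 + 239.3 = 188.8385
M1: Pc = R·M1+t = (+0.05522, +0.01482, +0.92786); u = 694.0·(+0.05522)/0.92786 + 329.6 = 370.9026, v = 446.5·(+0.01482)/0.92786 + 239.3 = 246.4327
M2: Pc = R·M2+t = (+0.17225, -0.15819, +0.85266); u = 694.0·(+0.17225)/0.85266 + 329.6 = 469.7967, v = 446.5·(-0.15819)/0.85266 + 239.3 = 156.4619
M3: Pc = R·M3+t = (-0.01502, -0.27542, +0.83094); u = 694.0·(-0.01502)/0.83094 + 329.6 = 317.0550, v = 446.5·(-0.27542)/0.83094 + 239.3 = 91.3042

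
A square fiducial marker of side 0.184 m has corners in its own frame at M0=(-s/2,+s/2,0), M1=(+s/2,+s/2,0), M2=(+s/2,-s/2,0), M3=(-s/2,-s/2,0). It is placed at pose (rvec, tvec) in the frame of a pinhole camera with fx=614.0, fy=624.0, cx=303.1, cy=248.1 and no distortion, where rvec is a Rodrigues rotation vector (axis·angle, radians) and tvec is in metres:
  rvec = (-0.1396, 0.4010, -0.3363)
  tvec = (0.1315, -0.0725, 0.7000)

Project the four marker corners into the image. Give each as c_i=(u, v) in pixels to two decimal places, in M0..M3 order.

Intrinsics K: fx=614.0, fy=624.0, cx=303.1, cy=248.1
Marker side s = 0.184 m; corners in marker frame (Z=0):
  M0 = (-0.0920, +0.0920, 0)
  M1 = (+0.0920, +0.0920, 0)
  M2 = (+0.0920, -0.0920, 0)
  M3 = (-0.0920, -0.0920, 0)
rvec = (-0.1396, 0.4010, -0.3363), |rvec| = θ = 0.54165 rad = 31.034°
Rodrigues: sinθ=0.51555, 1−cosθ=0.14314; R = I + sinθ·[k]× + (1−cosθ)·[k]×²:
    [+0.86637 +0.29278 +0.40458]
    [-0.34741 +0.93531 +0.06708]
    [-0.35877 -0.19867 +0.91204]
t = (0.1315, -0.0725, 0.7000) m
M0: Pc = R·M0+t = (+0.07873, +0.04551, +0.71473); u = 614.0·(+0.07873)/0.71473 + 303.1 = 370.7346, v = 624.0·(+0.04551)/0.71473 + 248.1 = 287.8330
M1: Pc = R·M1+t = (+0.23814, -0.01841, +0.64872); u = 614.0·(+0.23814)/0.64872 + 303.1 = 528.4978, v = 624.0·(-0.01841)/0.64872 + 248.1 = 230.3887
M2: Pc = R·M2+t = (+0.18427, -0.19051, +0.68527); u = 614.0·(+0.18427)/0.68527 + 303.1 = 468.2050, v = 624.0·(-0.19051)/0.68527 + 248.1 = 74.6235
M3: Pc = R·M3+t = (+0.02486, -0.12659, +0.75128); u = 614.0·(+0.02486)/0.75128 + 303.1 = 323.4158, v = 624.0·(-0.12659)/0.75128 + 248.1 = 142.9595

c0=(370.73, 287.83) c1=(528.50, 230.39) c2=(468.20, 74.62) c3=(323.42, 142.96)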